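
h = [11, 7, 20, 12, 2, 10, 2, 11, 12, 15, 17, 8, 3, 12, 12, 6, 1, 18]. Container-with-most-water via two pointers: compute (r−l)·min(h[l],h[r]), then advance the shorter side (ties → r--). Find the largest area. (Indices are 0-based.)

max area = 270

[0,17] min(11,18)*17=187 best=187 * → l++
[1,17] min(7,18)*16=112 best=187 → l++
[2,17] min(20,18)*15=270 best=270 * → r--
[2,16] min(20,1)*14=14 best=270 → r--
[2,15] min(20,6)*13=78 best=270 → r--
[2,14] min(20,12)*12=144 best=270 → r--
[2,13] min(20,12)*11=132 best=270 → r--
[2,12] min(20,3)*10=30 best=270 → r--
[2,11] min(20,8)*9=72 best=270 → r--
[2,10] min(20,17)*8=136 best=270 → r--
[2,9] min(20,15)*7=105 best=270 → r--
[2,8] min(20,12)*6=72 best=270 → r--
[2,7] min(20,11)*5=55 best=270 → r--
[2,6] min(20,2)*4=8 best=270 → r--
[2,5] min(20,10)*3=30 best=270 → r--
[2,4] min(20,2)*2=4 best=270 → r--
[2,3] min(20,12)*1=12 best=270 → r--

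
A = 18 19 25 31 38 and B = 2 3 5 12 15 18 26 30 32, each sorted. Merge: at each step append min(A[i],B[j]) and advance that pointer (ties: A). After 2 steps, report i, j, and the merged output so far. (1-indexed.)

i=1, j=3, merged so far=[2, 3]

i=1 j=1: A[i]=18>B[j]=2 take 2, j++
i=1 j=2: A[i]=18>B[j]=3 take 3, j++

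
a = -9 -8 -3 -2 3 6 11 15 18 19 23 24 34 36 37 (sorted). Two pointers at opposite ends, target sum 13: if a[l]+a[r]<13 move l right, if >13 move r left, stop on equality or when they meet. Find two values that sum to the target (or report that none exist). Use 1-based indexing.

[1,15] -9+37=28 >13 → r--
[1,14] -9+36=27 >13 → r--
[1,13] -9+34=25 >13 → r--
[1,12] -9+24=15 >13 → r--
[1,11] -9+23=14 >13 → r--
[1,10] -9+19=10 <13 → l++
[2,10] -8+19=11 <13 → l++
[3,10] -3+19=16 >13 → r--
[3,9] -3+18=15 >13 → r--
[3,8] -3+15=12 <13 → l++
[4,8] -2+15=13 → found

(-2, 15)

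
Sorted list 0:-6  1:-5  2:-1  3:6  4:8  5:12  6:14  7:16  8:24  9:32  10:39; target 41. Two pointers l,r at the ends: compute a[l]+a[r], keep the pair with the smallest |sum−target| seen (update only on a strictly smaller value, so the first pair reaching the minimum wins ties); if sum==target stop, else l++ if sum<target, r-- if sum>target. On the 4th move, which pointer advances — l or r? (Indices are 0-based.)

r

l=0 r=10: -6+39=33 d=8 *, l++
l=1 r=10: -5+39=34 d=7 *, l++
l=2 r=10: -1+39=38 d=3 *, l++
l=3 r=10: 6+39=45 d=4, r--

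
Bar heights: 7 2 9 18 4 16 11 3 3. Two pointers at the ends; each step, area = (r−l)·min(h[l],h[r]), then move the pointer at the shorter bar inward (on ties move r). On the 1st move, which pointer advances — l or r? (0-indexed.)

r

l=0 r=8: min(7,3)*8=24 best=24 *, r--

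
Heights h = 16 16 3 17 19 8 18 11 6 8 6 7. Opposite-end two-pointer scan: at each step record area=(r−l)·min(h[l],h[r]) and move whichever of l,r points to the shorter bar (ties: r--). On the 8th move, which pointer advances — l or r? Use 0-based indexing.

[0,11] min(16,7)*11=77 best=77 * → r--
[0,10] min(16,6)*10=60 best=77 → r--
[0,9] min(16,8)*9=72 best=77 → r--
[0,8] min(16,6)*8=48 best=77 → r--
[0,7] min(16,11)*7=77 best=77 → r--
[0,6] min(16,18)*6=96 best=96 * → l++
[1,6] min(16,18)*5=80 best=96 → l++
[2,6] min(3,18)*4=12 best=96 → l++

l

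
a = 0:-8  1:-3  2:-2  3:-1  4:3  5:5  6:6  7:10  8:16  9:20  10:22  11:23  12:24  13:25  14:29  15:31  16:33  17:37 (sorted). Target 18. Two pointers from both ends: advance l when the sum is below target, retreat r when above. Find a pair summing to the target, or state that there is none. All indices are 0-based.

(-2, 20)

l=0 r=17: -8+37=29 >18, r--
l=0 r=16: -8+33=25 >18, r--
l=0 r=15: -8+31=23 >18, r--
l=0 r=14: -8+29=21 >18, r--
l=0 r=13: -8+25=17 <18, l++
l=1 r=13: -3+25=22 >18, r--
l=1 r=12: -3+24=21 >18, r--
l=1 r=11: -3+23=20 >18, r--
l=1 r=10: -3+22=19 >18, r--
l=1 r=9: -3+20=17 <18, l++
l=2 r=9: -2+20=18, found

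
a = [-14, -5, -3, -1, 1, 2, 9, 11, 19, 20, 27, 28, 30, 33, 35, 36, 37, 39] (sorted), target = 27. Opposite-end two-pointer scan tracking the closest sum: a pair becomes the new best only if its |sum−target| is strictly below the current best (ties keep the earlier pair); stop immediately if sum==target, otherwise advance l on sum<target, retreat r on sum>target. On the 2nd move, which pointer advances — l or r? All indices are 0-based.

r

[0,17] -14+39=25 d=2 * → l++
[1,17] -5+39=34 d=7 → r--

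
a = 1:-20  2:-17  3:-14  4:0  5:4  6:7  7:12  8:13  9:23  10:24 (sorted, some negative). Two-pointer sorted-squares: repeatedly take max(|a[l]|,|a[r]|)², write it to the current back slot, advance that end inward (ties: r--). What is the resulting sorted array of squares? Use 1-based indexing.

l=1 r=10: |-20|<=|24| out[10]=576, r--
l=1 r=9: |-20|<=|23| out[9]=529, r--
l=1 r=8: |-20|>|13| out[8]=400, l++
l=2 r=8: |-17|>|13| out[7]=289, l++
l=3 r=8: |-14|>|13| out[6]=196, l++
l=4 r=8: |0|<=|13| out[5]=169, r--
l=4 r=7: |0|<=|12| out[4]=144, r--
l=4 r=6: |0|<=|7| out[3]=49, r--
l=4 r=5: |0|<=|4| out[2]=16, r--
l=4 r=4: |0|<=|0| out[1]=0, r--

[0, 16, 49, 144, 169, 196, 289, 400, 529, 576]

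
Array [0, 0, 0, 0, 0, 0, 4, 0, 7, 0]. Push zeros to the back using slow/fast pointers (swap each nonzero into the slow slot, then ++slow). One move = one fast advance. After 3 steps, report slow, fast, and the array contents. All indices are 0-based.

slow=0 fast=0: a[fast]=0, fast++
slow=0 fast=1: a[fast]=0, fast++
slow=0 fast=2: a[fast]=0, fast++

slow=0, fast=3, a=[0, 0, 0, 0, 0, 0, 4, 0, 7, 0]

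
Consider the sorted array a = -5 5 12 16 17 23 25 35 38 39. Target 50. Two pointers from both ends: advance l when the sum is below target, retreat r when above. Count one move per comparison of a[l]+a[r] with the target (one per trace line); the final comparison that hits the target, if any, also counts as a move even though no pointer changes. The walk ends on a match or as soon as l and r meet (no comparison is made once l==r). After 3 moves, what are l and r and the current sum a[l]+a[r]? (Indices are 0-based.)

l=0 r=9: -5+39=34 <50, l++
l=1 r=9: 5+39=44 <50, l++
l=2 r=9: 12+39=51 >50, r--

l=2, r=8, sum=50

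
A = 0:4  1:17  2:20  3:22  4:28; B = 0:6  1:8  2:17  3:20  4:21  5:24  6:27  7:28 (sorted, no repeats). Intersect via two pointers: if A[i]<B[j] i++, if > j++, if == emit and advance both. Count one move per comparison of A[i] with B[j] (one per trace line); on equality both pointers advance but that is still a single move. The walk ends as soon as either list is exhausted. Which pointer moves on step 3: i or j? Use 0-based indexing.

j

[i=0,j=0] 4<6 → i++
[i=1,j=0] 17>6 → j++
[i=1,j=1] 17>8 → j++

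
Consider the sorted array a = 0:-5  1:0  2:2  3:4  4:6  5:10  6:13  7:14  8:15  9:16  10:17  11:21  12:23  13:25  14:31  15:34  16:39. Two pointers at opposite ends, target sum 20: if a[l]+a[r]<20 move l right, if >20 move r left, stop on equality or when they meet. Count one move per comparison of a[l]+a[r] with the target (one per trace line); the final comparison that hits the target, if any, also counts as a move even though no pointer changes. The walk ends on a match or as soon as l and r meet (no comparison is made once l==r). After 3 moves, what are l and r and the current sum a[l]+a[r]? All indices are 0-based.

l=0, r=13, sum=20

[0,16] -5+39=34 >20 → r--
[0,15] -5+34=29 >20 → r--
[0,14] -5+31=26 >20 → r--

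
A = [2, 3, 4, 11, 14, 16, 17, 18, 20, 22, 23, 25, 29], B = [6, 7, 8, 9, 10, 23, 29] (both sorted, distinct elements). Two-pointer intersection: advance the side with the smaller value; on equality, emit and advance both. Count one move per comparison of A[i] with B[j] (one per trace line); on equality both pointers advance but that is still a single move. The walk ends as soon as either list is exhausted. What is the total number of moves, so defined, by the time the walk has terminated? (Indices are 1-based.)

18 moves

i=1 j=1: 2<6, i++
i=2 j=1: 3<6, i++
i=3 j=1: 4<6, i++
i=4 j=1: 11>6, j++
i=4 j=2: 11>7, j++
i=4 j=3: 11>8, j++
i=4 j=4: 11>9, j++
i=4 j=5: 11>10, j++
i=4 j=6: 11<23, i++
i=5 j=6: 14<23, i++
i=6 j=6: 16<23, i++
i=7 j=6: 17<23, i++
i=8 j=6: 18<23, i++
i=9 j=6: 20<23, i++
i=10 j=6: 22<23, i++
i=11 j=6: 23==23 emit, i++,j++
i=12 j=7: 25<29, i++
i=13 j=7: 29==29 emit, i++,j++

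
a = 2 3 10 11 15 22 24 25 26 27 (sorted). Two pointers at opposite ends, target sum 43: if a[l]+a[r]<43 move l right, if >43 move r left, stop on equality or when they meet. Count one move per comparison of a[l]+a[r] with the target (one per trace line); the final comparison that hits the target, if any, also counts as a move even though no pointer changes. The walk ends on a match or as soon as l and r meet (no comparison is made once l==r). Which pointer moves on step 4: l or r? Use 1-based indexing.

[1,10] 2+27=29 <43 → l++
[2,10] 3+27=30 <43 → l++
[3,10] 10+27=37 <43 → l++
[4,10] 11+27=38 <43 → l++

l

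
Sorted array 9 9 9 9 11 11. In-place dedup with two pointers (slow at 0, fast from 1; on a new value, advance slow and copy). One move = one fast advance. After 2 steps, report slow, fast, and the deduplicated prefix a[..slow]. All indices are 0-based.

slow=0, fast=3, prefix=[9]

(s=0,f=1) a[fast]=9=a[slow] dup → fast++
(s=0,f=2) a[fast]=9=a[slow] dup → fast++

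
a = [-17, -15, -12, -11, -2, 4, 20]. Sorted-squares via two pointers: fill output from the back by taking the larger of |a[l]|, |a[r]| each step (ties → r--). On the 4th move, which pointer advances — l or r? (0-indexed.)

l=0 r=6: |-17|<=|20| out[6]=400, r--
l=0 r=5: |-17|>|4| out[5]=289, l++
l=1 r=5: |-15|>|4| out[4]=225, l++
l=2 r=5: |-12|>|4| out[3]=144, l++

l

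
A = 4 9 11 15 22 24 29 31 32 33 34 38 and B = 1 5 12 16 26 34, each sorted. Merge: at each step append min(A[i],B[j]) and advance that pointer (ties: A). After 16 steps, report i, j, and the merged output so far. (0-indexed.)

[i=0,j=0] A[i]=4>B[j]=1 take 1 → j++
[i=0,j=1] A[i]=4<=B[j]=5 take 4 → i++
[i=1,j=1] A[i]=9>B[j]=5 take 5 → j++
[i=1,j=2] A[i]=9<=B[j]=12 take 9 → i++
[i=2,j=2] A[i]=11<=B[j]=12 take 11 → i++
[i=3,j=2] A[i]=15>B[j]=12 take 12 → j++
[i=3,j=3] A[i]=15<=B[j]=16 take 15 → i++
[i=4,j=3] A[i]=22>B[j]=16 take 16 → j++
[i=4,j=4] A[i]=22<=B[j]=26 take 22 → i++
[i=5,j=4] A[i]=24<=B[j]=26 take 24 → i++
[i=6,j=4] A[i]=29>B[j]=26 take 26 → j++
[i=6,j=5] A[i]=29<=B[j]=34 take 29 → i++
[i=7,j=5] A[i]=31<=B[j]=34 take 31 → i++
[i=8,j=5] A[i]=32<=B[j]=34 take 32 → i++
[i=9,j=5] A[i]=33<=B[j]=34 take 33 → i++
[i=10,j=5] A[i]=34<=B[j]=34 take 34 → i++

i=11, j=5, merged so far=[1, 4, 5, 9, 11, 12, 15, 16, 22, 24, 26, 29, 31, 32, 33, 34]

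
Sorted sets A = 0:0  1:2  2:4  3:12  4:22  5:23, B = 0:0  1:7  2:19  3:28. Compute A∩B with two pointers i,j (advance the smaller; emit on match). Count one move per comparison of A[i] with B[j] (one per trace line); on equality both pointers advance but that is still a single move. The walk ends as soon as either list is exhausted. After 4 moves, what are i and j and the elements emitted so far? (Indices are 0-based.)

[i=0,j=0] 0==0 emit → i++,j++
[i=1,j=1] 2<7 → i++
[i=2,j=1] 4<7 → i++
[i=3,j=1] 12>7 → j++

i=3, j=2, emitted=[0]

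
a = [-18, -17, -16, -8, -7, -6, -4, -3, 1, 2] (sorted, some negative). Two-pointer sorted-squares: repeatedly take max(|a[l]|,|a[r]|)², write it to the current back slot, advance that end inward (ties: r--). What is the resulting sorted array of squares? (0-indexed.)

[1, 4, 9, 16, 36, 49, 64, 256, 289, 324]

l=0 r=9: |-18|>|2| out[9]=324, l++
l=1 r=9: |-17|>|2| out[8]=289, l++
l=2 r=9: |-16|>|2| out[7]=256, l++
l=3 r=9: |-8|>|2| out[6]=64, l++
l=4 r=9: |-7|>|2| out[5]=49, l++
l=5 r=9: |-6|>|2| out[4]=36, l++
l=6 r=9: |-4|>|2| out[3]=16, l++
l=7 r=9: |-3|>|2| out[2]=9, l++
l=8 r=9: |1|<=|2| out[1]=4, r--
l=8 r=8: |1|<=|1| out[0]=1, r--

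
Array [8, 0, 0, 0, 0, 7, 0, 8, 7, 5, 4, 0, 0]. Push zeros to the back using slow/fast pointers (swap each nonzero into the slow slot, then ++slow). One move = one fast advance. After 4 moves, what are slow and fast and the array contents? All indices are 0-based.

slow=1, fast=4, a=[8, 0, 0, 0, 0, 7, 0, 8, 7, 5, 4, 0, 0]

slow=0 fast=0: a[fast]=8≠0 swap→a[0]=8, slow++,fast++
slow=1 fast=1: a[fast]=0, fast++
slow=1 fast=2: a[fast]=0, fast++
slow=1 fast=3: a[fast]=0, fast++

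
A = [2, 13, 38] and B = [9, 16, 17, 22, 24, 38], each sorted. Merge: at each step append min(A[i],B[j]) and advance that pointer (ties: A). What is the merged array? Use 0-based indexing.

[i=0,j=0] A[i]=2<=B[j]=9 take 2 → i++
[i=1,j=0] A[i]=13>B[j]=9 take 9 → j++
[i=1,j=1] A[i]=13<=B[j]=16 take 13 → i++
[i=2,j=1] A[i]=38>B[j]=16 take 16 → j++
[i=2,j=2] A[i]=38>B[j]=17 take 17 → j++
[i=2,j=3] A[i]=38>B[j]=22 take 22 → j++
[i=2,j=4] A[i]=38>B[j]=24 take 24 → j++
[i=2,j=5] A[i]=38<=B[j]=38 take 38 → i++
[i=3,j=5] A done, take B[j]=38 → j++

[2, 9, 13, 16, 17, 22, 24, 38, 38]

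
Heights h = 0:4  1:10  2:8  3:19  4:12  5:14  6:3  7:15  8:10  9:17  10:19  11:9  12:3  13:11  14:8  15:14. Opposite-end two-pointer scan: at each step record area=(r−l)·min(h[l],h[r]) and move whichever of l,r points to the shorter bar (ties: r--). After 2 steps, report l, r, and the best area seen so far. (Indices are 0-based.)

l=0 r=15: min(4,14)*15=60 best=60 *, l++
l=1 r=15: min(10,14)*14=140 best=140 *, l++

l=2, r=15, best area=140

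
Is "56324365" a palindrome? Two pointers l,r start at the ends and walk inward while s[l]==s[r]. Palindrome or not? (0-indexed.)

[0,7] '5'=='5' → l++,r--
[1,6] '6'=='6' → l++,r--
[2,5] '3'=='3' → l++,r--
[3,4] '2'!='4' → stop

not a palindrome (mismatch at 3,4)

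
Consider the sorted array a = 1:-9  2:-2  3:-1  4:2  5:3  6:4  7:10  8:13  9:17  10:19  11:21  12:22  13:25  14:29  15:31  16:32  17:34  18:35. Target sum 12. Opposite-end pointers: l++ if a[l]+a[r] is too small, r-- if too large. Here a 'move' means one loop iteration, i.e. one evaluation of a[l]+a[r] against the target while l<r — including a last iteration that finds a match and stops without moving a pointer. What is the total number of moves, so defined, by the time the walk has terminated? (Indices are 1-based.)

8 moves

[1,18] -9+35=26 >12 → r--
[1,17] -9+34=25 >12 → r--
[1,16] -9+32=23 >12 → r--
[1,15] -9+31=22 >12 → r--
[1,14] -9+29=20 >12 → r--
[1,13] -9+25=16 >12 → r--
[1,12] -9+22=13 >12 → r--
[1,11] -9+21=12 → found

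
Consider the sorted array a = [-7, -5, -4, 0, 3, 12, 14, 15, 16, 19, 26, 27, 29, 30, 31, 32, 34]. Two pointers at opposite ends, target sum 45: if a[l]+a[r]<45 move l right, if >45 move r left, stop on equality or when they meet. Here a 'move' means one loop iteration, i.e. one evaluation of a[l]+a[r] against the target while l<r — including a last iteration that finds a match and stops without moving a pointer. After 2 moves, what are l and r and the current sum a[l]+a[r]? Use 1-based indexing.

[1,17] -7+34=27 <45 → l++
[2,17] -5+34=29 <45 → l++

l=3, r=17, sum=30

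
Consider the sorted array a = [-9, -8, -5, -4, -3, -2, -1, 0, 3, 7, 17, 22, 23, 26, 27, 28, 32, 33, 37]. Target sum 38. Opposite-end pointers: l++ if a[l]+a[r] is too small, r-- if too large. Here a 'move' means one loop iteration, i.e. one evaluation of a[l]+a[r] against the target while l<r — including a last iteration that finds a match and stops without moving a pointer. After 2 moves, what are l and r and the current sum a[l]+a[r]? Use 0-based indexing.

[0,18] -9+37=28 <38 → l++
[1,18] -8+37=29 <38 → l++

l=2, r=18, sum=32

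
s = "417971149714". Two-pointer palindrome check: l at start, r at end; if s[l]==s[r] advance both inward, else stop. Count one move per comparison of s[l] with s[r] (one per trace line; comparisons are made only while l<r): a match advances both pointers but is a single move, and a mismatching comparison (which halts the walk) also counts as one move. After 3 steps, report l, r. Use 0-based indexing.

l=3, r=8

l=0 r=11: '4'=='4', l++,r--
l=1 r=10: '1'=='1', l++,r--
l=2 r=9: '7'=='7', l++,r--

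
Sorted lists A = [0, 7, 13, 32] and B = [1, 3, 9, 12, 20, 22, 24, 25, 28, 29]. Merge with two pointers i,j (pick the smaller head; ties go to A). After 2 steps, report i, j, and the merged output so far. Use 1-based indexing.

i=1 j=1: A[i]=0<=B[j]=1 take 0, i++
i=2 j=1: A[i]=7>B[j]=1 take 1, j++

i=2, j=2, merged so far=[0, 1]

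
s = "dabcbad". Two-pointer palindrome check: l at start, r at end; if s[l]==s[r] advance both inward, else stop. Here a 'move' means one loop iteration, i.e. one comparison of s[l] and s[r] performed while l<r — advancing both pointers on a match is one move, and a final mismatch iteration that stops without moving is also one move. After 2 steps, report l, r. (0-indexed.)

l=0 r=6: 'd'=='d', l++,r--
l=1 r=5: 'a'=='a', l++,r--

l=2, r=4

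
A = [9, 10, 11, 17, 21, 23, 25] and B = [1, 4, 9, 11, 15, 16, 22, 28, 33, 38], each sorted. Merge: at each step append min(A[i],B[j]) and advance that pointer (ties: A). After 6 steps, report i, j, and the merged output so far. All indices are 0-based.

i=3, j=3, merged so far=[1, 4, 9, 9, 10, 11]

i=0 j=0: A[i]=9>B[j]=1 take 1, j++
i=0 j=1: A[i]=9>B[j]=4 take 4, j++
i=0 j=2: A[i]=9<=B[j]=9 take 9, i++
i=1 j=2: A[i]=10>B[j]=9 take 9, j++
i=1 j=3: A[i]=10<=B[j]=11 take 10, i++
i=2 j=3: A[i]=11<=B[j]=11 take 11, i++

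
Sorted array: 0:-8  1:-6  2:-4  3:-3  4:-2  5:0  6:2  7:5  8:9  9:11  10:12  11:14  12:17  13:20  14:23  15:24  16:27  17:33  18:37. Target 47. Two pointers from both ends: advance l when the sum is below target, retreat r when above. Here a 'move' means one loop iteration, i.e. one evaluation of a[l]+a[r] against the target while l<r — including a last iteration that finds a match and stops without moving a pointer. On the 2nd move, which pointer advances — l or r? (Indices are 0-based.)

l

l=0 r=18: -8+37=29 <47, l++
l=1 r=18: -6+37=31 <47, l++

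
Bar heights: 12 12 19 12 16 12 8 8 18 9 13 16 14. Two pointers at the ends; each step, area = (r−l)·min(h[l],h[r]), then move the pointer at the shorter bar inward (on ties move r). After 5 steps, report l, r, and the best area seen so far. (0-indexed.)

[0,12] min(12,14)*12=144 best=144 * → l++
[1,12] min(12,14)*11=132 best=144 → l++
[2,12] min(19,14)*10=140 best=144 → r--
[2,11] min(19,16)*9=144 best=144 → r--
[2,10] min(19,13)*8=104 best=144 → r--

l=2, r=9, best area=144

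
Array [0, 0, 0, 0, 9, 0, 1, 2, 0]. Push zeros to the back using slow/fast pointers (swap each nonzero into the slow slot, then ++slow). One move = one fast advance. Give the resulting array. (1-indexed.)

[9, 1, 2, 0, 0, 0, 0, 0, 0]

(s=1,f=1) a[fast]=0 → fast++
(s=1,f=2) a[fast]=0 → fast++
(s=1,f=3) a[fast]=0 → fast++
(s=1,f=4) a[fast]=0 → fast++
(s=1,f=5) a[fast]=9≠0 swap→a[1]=9 → slow++,fast++
(s=2,f=6) a[fast]=0 → fast++
(s=2,f=7) a[fast]=1≠0 swap→a[2]=1 → slow++,fast++
(s=3,f=8) a[fast]=2≠0 swap→a[3]=2 → slow++,fast++
(s=4,f=9) a[fast]=0 → fast++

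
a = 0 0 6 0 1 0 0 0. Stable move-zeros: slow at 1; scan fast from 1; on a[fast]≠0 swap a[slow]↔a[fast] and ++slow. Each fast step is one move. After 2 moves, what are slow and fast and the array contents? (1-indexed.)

slow=1 fast=1: a[fast]=0, fast++
slow=1 fast=2: a[fast]=0, fast++

slow=1, fast=3, a=[0, 0, 6, 0, 1, 0, 0, 0]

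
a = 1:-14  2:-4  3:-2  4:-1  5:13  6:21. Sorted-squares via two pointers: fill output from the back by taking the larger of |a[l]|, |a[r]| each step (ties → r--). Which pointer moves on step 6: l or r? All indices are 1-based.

l=1 r=6: |-14|<=|21| out[6]=441, r--
l=1 r=5: |-14|>|13| out[5]=196, l++
l=2 r=5: |-4|<=|13| out[4]=169, r--
l=2 r=4: |-4|>|-1| out[3]=16, l++
l=3 r=4: |-2|>|-1| out[2]=4, l++
l=4 r=4: |-1|<=|-1| out[1]=1, r--

r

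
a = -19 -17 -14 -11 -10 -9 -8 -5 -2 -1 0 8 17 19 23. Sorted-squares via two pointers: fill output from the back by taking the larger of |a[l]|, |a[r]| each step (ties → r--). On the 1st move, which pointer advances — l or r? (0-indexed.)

r

[0,14] |-19|<=|23| out[14]=529 → r--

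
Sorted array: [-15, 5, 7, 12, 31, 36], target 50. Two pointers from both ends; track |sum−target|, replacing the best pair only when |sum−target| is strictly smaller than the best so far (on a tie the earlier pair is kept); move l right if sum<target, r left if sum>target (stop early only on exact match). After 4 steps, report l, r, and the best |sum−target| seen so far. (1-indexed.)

[1,6] -15+36=21 d=29 * → l++
[2,6] 5+36=41 d=9 * → l++
[3,6] 7+36=43 d=7 * → l++
[4,6] 12+36=48 d=2 * → l++

l=5, r=6, best |Δ|=2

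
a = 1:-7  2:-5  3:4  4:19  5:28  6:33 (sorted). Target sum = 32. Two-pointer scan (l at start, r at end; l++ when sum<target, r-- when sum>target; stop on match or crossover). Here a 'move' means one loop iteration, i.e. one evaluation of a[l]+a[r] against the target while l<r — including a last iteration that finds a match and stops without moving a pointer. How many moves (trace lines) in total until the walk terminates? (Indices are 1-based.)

l=1 r=6: -7+33=26 <32, l++
l=2 r=6: -5+33=28 <32, l++
l=3 r=6: 4+33=37 >32, r--
l=3 r=5: 4+28=32, found

4 moves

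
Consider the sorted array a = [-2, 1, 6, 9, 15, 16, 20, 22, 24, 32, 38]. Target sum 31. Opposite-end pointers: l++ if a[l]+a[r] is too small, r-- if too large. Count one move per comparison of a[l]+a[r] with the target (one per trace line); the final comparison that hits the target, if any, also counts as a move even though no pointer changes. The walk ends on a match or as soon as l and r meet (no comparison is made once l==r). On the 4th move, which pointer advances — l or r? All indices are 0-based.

l=0 r=10: -2+38=36 >31, r--
l=0 r=9: -2+32=30 <31, l++
l=1 r=9: 1+32=33 >31, r--
l=1 r=8: 1+24=25 <31, l++

l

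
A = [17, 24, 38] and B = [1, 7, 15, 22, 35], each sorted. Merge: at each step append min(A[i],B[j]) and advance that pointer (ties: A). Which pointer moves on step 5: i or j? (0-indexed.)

j

[i=0,j=0] A[i]=17>B[j]=1 take 1 → j++
[i=0,j=1] A[i]=17>B[j]=7 take 7 → j++
[i=0,j=2] A[i]=17>B[j]=15 take 15 → j++
[i=0,j=3] A[i]=17<=B[j]=22 take 17 → i++
[i=1,j=3] A[i]=24>B[j]=22 take 22 → j++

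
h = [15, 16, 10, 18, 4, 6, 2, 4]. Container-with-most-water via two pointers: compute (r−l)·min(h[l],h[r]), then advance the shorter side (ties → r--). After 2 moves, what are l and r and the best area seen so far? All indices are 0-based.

l=0, r=5, best area=28

l=0 r=7: min(15,4)*7=28 best=28 *, r--
l=0 r=6: min(15,2)*6=12 best=28, r--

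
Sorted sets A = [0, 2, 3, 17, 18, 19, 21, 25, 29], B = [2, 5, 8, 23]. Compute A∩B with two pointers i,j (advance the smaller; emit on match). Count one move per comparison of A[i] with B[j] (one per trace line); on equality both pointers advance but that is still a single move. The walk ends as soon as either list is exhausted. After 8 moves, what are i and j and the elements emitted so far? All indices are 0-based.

i=6, j=3, emitted=[2]

[i=0,j=0] 0<2 → i++
[i=1,j=0] 2==2 emit → i++,j++
[i=2,j=1] 3<5 → i++
[i=3,j=1] 17>5 → j++
[i=3,j=2] 17>8 → j++
[i=3,j=3] 17<23 → i++
[i=4,j=3] 18<23 → i++
[i=5,j=3] 19<23 → i++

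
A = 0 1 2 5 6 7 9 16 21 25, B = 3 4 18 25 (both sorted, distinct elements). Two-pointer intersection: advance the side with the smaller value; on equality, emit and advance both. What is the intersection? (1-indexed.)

intersection = [25]

i=1 j=1: 0<3, i++
i=2 j=1: 1<3, i++
i=3 j=1: 2<3, i++
i=4 j=1: 5>3, j++
i=4 j=2: 5>4, j++
i=4 j=3: 5<18, i++
i=5 j=3: 6<18, i++
i=6 j=3: 7<18, i++
i=7 j=3: 9<18, i++
i=8 j=3: 16<18, i++
i=9 j=3: 21>18, j++
i=9 j=4: 21<25, i++
i=10 j=4: 25==25 emit, i++,j++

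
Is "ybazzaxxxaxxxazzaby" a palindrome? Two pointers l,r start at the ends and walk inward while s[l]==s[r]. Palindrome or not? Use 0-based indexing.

palindrome

l=0 r=18: 'y'=='y', l++,r--
l=1 r=17: 'b'=='b', l++,r--
l=2 r=16: 'a'=='a', l++,r--
l=3 r=15: 'z'=='z', l++,r--
l=4 r=14: 'z'=='z', l++,r--
l=5 r=13: 'a'=='a', l++,r--
l=6 r=12: 'x'=='x', l++,r--
l=7 r=11: 'x'=='x', l++,r--
l=8 r=10: 'x'=='x', l++,r--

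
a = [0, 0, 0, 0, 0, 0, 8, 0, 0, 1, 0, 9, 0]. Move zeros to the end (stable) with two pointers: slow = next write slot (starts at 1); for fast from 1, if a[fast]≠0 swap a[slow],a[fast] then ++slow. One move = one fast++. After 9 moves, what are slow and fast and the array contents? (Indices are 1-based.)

slow=2, fast=10, a=[8, 0, 0, 0, 0, 0, 0, 0, 0, 1, 0, 9, 0]

(s=1,f=1) a[fast]=0 → fast++
(s=1,f=2) a[fast]=0 → fast++
(s=1,f=3) a[fast]=0 → fast++
(s=1,f=4) a[fast]=0 → fast++
(s=1,f=5) a[fast]=0 → fast++
(s=1,f=6) a[fast]=0 → fast++
(s=1,f=7) a[fast]=8≠0 swap→a[1]=8 → slow++,fast++
(s=2,f=8) a[fast]=0 → fast++
(s=2,f=9) a[fast]=0 → fast++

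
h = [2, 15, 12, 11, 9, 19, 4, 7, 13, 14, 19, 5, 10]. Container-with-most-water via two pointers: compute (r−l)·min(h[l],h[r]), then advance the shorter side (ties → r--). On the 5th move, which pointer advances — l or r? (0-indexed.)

l=0 r=12: min(2,10)*12=24 best=24 *, l++
l=1 r=12: min(15,10)*11=110 best=110 *, r--
l=1 r=11: min(15,5)*10=50 best=110, r--
l=1 r=10: min(15,19)*9=135 best=135 *, l++
l=2 r=10: min(12,19)*8=96 best=135, l++

l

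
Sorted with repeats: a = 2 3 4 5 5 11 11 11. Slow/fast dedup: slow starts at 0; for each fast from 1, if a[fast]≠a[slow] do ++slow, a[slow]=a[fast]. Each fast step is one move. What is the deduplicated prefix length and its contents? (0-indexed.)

length 5; prefix = [2, 3, 4, 5, 11]

(s=0,f=1) a[fast]=3≠a[slow]=2 write a[1]=3 → slow++,fast++
(s=1,f=2) a[fast]=4≠a[slow]=3 write a[2]=4 → slow++,fast++
(s=2,f=3) a[fast]=5≠a[slow]=4 write a[3]=5 → slow++,fast++
(s=3,f=4) a[fast]=5=a[slow] dup → fast++
(s=3,f=5) a[fast]=11≠a[slow]=5 write a[4]=11 → slow++,fast++
(s=4,f=6) a[fast]=11=a[slow] dup → fast++
(s=4,f=7) a[fast]=11=a[slow] dup → fast++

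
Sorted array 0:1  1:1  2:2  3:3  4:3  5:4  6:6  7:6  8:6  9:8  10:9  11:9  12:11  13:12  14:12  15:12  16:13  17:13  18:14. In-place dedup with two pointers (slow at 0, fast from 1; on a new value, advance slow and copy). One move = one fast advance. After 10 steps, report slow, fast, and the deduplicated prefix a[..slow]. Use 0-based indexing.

(s=0,f=1) a[fast]=1=a[slow] dup → fast++
(s=0,f=2) a[fast]=2≠a[slow]=1 write a[1]=2 → slow++,fast++
(s=1,f=3) a[fast]=3≠a[slow]=2 write a[2]=3 → slow++,fast++
(s=2,f=4) a[fast]=3=a[slow] dup → fast++
(s=2,f=5) a[fast]=4≠a[slow]=3 write a[3]=4 → slow++,fast++
(s=3,f=6) a[fast]=6≠a[slow]=4 write a[4]=6 → slow++,fast++
(s=4,f=7) a[fast]=6=a[slow] dup → fast++
(s=4,f=8) a[fast]=6=a[slow] dup → fast++
(s=4,f=9) a[fast]=8≠a[slow]=6 write a[5]=8 → slow++,fast++
(s=5,f=10) a[fast]=9≠a[slow]=8 write a[6]=9 → slow++,fast++

slow=6, fast=11, prefix=[1, 2, 3, 4, 6, 8, 9]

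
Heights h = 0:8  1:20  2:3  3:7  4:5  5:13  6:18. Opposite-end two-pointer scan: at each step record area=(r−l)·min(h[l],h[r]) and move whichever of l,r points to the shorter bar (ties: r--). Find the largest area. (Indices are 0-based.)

max area = 90

[0,6] min(8,18)*6=48 best=48 * → l++
[1,6] min(20,18)*5=90 best=90 * → r--
[1,5] min(20,13)*4=52 best=90 → r--
[1,4] min(20,5)*3=15 best=90 → r--
[1,3] min(20,7)*2=14 best=90 → r--
[1,2] min(20,3)*1=3 best=90 → r--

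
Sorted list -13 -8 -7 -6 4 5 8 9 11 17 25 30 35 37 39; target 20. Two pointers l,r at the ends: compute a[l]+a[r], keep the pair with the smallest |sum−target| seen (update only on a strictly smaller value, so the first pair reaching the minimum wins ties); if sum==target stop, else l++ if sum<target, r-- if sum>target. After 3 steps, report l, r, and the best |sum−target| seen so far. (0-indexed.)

l=0 r=14: -13+39=26 d=6 *, r--
l=0 r=13: -13+37=24 d=4 *, r--
l=0 r=12: -13+35=22 d=2 *, r--

l=0, r=11, best |Δ|=2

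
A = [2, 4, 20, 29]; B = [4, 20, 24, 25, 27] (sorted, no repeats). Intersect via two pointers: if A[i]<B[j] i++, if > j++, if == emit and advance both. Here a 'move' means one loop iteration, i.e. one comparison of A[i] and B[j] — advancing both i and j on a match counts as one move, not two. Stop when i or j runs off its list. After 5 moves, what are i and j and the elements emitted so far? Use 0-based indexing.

i=0 j=0: 2<4, i++
i=1 j=0: 4==4 emit, i++,j++
i=2 j=1: 20==20 emit, i++,j++
i=3 j=2: 29>24, j++
i=3 j=3: 29>25, j++

i=3, j=4, emitted=[4, 20]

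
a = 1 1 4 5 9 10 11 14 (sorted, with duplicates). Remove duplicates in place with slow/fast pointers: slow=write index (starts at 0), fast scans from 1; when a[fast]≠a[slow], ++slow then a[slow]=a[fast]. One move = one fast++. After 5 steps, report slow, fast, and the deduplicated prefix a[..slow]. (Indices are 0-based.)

slow=0 fast=1: a[fast]=1=a[slow] dup, fast++
slow=0 fast=2: a[fast]=4≠a[slow]=1 write a[1]=4, slow++,fast++
slow=1 fast=3: a[fast]=5≠a[slow]=4 write a[2]=5, slow++,fast++
slow=2 fast=4: a[fast]=9≠a[slow]=5 write a[3]=9, slow++,fast++
slow=3 fast=5: a[fast]=10≠a[slow]=9 write a[4]=10, slow++,fast++

slow=4, fast=6, prefix=[1, 4, 5, 9, 10]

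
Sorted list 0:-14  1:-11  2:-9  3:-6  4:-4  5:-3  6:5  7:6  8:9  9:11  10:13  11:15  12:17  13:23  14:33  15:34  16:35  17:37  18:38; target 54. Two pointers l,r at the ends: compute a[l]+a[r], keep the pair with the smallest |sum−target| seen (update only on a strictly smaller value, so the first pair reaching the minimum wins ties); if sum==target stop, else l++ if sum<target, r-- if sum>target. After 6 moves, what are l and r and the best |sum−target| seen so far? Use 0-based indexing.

[0,18] -14+38=24 d=30 * → l++
[1,18] -11+38=27 d=27 * → l++
[2,18] -9+38=29 d=25 * → l++
[3,18] -6+38=32 d=22 * → l++
[4,18] -4+38=34 d=20 * → l++
[5,18] -3+38=35 d=19 * → l++

l=6, r=18, best |Δ|=19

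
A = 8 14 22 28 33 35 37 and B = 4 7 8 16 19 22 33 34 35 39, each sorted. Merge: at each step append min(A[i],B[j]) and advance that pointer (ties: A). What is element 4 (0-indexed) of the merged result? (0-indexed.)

[i=0,j=0] A[i]=8>B[j]=4 take 4 → j++
[i=0,j=1] A[i]=8>B[j]=7 take 7 → j++
[i=0,j=2] A[i]=8<=B[j]=8 take 8 → i++
[i=1,j=2] A[i]=14>B[j]=8 take 8 → j++
[i=1,j=3] A[i]=14<=B[j]=16 take 14 → i++
[i=2,j=3] A[i]=22>B[j]=16 take 16 → j++
[i=2,j=4] A[i]=22>B[j]=19 take 19 → j++
[i=2,j=5] A[i]=22<=B[j]=22 take 22 → i++
[i=3,j=5] A[i]=28>B[j]=22 take 22 → j++
[i=3,j=6] A[i]=28<=B[j]=33 take 28 → i++
[i=4,j=6] A[i]=33<=B[j]=33 take 33 → i++
[i=5,j=6] A[i]=35>B[j]=33 take 33 → j++
[i=5,j=7] A[i]=35>B[j]=34 take 34 → j++
[i=5,j=8] A[i]=35<=B[j]=35 take 35 → i++
[i=6,j=8] A[i]=37>B[j]=35 take 35 → j++
[i=6,j=9] A[i]=37<=B[j]=39 take 37 → i++
[i=7,j=9] A done, take B[j]=39 → j++

merged[4] = 14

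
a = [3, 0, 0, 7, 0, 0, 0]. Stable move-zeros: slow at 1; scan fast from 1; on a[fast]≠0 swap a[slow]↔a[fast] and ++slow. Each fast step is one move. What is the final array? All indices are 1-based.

slow=1 fast=1: a[fast]=3≠0 swap→a[1]=3, slow++,fast++
slow=2 fast=2: a[fast]=0, fast++
slow=2 fast=3: a[fast]=0, fast++
slow=2 fast=4: a[fast]=7≠0 swap→a[2]=7, slow++,fast++
slow=3 fast=5: a[fast]=0, fast++
slow=3 fast=6: a[fast]=0, fast++
slow=3 fast=7: a[fast]=0, fast++

[3, 7, 0, 0, 0, 0, 0]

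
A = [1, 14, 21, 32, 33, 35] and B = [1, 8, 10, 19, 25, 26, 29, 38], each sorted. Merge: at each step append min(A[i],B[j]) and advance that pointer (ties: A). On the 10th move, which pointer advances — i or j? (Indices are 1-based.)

i=1 j=1: A[i]=1<=B[j]=1 take 1, i++
i=2 j=1: A[i]=14>B[j]=1 take 1, j++
i=2 j=2: A[i]=14>B[j]=8 take 8, j++
i=2 j=3: A[i]=14>B[j]=10 take 10, j++
i=2 j=4: A[i]=14<=B[j]=19 take 14, i++
i=3 j=4: A[i]=21>B[j]=19 take 19, j++
i=3 j=5: A[i]=21<=B[j]=25 take 21, i++
i=4 j=5: A[i]=32>B[j]=25 take 25, j++
i=4 j=6: A[i]=32>B[j]=26 take 26, j++
i=4 j=7: A[i]=32>B[j]=29 take 29, j++

j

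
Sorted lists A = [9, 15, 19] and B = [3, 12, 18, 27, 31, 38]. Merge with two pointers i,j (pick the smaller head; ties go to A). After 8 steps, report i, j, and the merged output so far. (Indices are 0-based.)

i=3, j=5, merged so far=[3, 9, 12, 15, 18, 19, 27, 31]

i=0 j=0: A[i]=9>B[j]=3 take 3, j++
i=0 j=1: A[i]=9<=B[j]=12 take 9, i++
i=1 j=1: A[i]=15>B[j]=12 take 12, j++
i=1 j=2: A[i]=15<=B[j]=18 take 15, i++
i=2 j=2: A[i]=19>B[j]=18 take 18, j++
i=2 j=3: A[i]=19<=B[j]=27 take 19, i++
i=3 j=3: A done, take B[j]=27, j++
i=3 j=4: A done, take B[j]=31, j++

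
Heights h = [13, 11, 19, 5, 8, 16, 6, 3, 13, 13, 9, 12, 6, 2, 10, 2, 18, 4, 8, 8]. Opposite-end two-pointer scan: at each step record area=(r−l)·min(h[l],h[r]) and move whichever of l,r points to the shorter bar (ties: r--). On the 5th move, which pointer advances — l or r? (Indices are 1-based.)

l=1 r=20: min(13,8)*19=152 best=152 *, r--
l=1 r=19: min(13,8)*18=144 best=152, r--
l=1 r=18: min(13,4)*17=68 best=152, r--
l=1 r=17: min(13,18)*16=208 best=208 *, l++
l=2 r=17: min(11,18)*15=165 best=208, l++

l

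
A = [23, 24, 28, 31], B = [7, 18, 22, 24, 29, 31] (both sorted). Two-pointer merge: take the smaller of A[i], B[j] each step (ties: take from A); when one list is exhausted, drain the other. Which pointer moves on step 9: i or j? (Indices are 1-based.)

i

[i=1,j=1] A[i]=23>B[j]=7 take 7 → j++
[i=1,j=2] A[i]=23>B[j]=18 take 18 → j++
[i=1,j=3] A[i]=23>B[j]=22 take 22 → j++
[i=1,j=4] A[i]=23<=B[j]=24 take 23 → i++
[i=2,j=4] A[i]=24<=B[j]=24 take 24 → i++
[i=3,j=4] A[i]=28>B[j]=24 take 24 → j++
[i=3,j=5] A[i]=28<=B[j]=29 take 28 → i++
[i=4,j=5] A[i]=31>B[j]=29 take 29 → j++
[i=4,j=6] A[i]=31<=B[j]=31 take 31 → i++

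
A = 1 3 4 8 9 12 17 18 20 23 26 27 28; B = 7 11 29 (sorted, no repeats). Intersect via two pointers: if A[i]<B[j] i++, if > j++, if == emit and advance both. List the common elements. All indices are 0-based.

intersection = []

i=0 j=0: 1<7, i++
i=1 j=0: 3<7, i++
i=2 j=0: 4<7, i++
i=3 j=0: 8>7, j++
i=3 j=1: 8<11, i++
i=4 j=1: 9<11, i++
i=5 j=1: 12>11, j++
i=5 j=2: 12<29, i++
i=6 j=2: 17<29, i++
i=7 j=2: 18<29, i++
i=8 j=2: 20<29, i++
i=9 j=2: 23<29, i++
i=10 j=2: 26<29, i++
i=11 j=2: 27<29, i++
i=12 j=2: 28<29, i++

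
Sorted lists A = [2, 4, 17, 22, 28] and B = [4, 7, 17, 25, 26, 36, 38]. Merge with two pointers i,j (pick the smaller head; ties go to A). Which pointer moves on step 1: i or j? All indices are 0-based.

[i=0,j=0] A[i]=2<=B[j]=4 take 2 → i++

i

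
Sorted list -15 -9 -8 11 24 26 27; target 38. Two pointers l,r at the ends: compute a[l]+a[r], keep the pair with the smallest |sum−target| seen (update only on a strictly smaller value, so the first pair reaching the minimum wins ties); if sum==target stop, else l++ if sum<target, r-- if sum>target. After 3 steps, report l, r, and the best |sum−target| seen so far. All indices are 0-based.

l=3, r=6, best |Δ|=19

[0,6] -15+27=12 d=26 * → l++
[1,6] -9+27=18 d=20 * → l++
[2,6] -8+27=19 d=19 * → l++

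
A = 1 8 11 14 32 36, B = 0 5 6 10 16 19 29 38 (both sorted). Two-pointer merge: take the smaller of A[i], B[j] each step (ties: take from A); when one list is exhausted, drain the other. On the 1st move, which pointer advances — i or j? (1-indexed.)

[i=1,j=1] A[i]=1>B[j]=0 take 0 → j++

j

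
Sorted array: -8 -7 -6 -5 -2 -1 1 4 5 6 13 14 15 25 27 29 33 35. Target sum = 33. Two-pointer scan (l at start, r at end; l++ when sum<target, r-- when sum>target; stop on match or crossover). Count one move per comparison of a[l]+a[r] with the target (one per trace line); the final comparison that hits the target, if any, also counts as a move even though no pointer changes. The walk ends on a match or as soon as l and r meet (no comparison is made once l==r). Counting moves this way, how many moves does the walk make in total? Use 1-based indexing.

5 moves

[1,18] -8+35=27 <33 → l++
[2,18] -7+35=28 <33 → l++
[3,18] -6+35=29 <33 → l++
[4,18] -5+35=30 <33 → l++
[5,18] -2+35=33 → found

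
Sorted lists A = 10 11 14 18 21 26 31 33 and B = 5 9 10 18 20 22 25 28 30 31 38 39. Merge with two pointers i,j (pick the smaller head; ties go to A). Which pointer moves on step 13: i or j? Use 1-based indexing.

i

i=1 j=1: A[i]=10>B[j]=5 take 5, j++
i=1 j=2: A[i]=10>B[j]=9 take 9, j++
i=1 j=3: A[i]=10<=B[j]=10 take 10, i++
i=2 j=3: A[i]=11>B[j]=10 take 10, j++
i=2 j=4: A[i]=11<=B[j]=18 take 11, i++
i=3 j=4: A[i]=14<=B[j]=18 take 14, i++
i=4 j=4: A[i]=18<=B[j]=18 take 18, i++
i=5 j=4: A[i]=21>B[j]=18 take 18, j++
i=5 j=5: A[i]=21>B[j]=20 take 20, j++
i=5 j=6: A[i]=21<=B[j]=22 take 21, i++
i=6 j=6: A[i]=26>B[j]=22 take 22, j++
i=6 j=7: A[i]=26>B[j]=25 take 25, j++
i=6 j=8: A[i]=26<=B[j]=28 take 26, i++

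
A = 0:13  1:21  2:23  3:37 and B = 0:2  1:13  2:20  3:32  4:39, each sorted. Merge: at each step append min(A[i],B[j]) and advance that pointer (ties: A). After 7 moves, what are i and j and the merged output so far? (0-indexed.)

[i=0,j=0] A[i]=13>B[j]=2 take 2 → j++
[i=0,j=1] A[i]=13<=B[j]=13 take 13 → i++
[i=1,j=1] A[i]=21>B[j]=13 take 13 → j++
[i=1,j=2] A[i]=21>B[j]=20 take 20 → j++
[i=1,j=3] A[i]=21<=B[j]=32 take 21 → i++
[i=2,j=3] A[i]=23<=B[j]=32 take 23 → i++
[i=3,j=3] A[i]=37>B[j]=32 take 32 → j++

i=3, j=4, merged so far=[2, 13, 13, 20, 21, 23, 32]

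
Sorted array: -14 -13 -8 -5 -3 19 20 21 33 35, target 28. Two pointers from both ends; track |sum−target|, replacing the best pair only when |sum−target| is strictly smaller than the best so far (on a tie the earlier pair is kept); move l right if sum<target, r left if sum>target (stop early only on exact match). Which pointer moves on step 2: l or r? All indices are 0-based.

l=0 r=9: -14+35=21 d=7 *, l++
l=1 r=9: -13+35=22 d=6 *, l++

l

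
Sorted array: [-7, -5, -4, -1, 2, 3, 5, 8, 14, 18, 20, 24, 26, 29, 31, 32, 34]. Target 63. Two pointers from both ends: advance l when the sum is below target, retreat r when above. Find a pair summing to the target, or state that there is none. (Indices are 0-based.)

(29, 34)

l=0 r=16: -7+34=27 <63, l++
l=1 r=16: -5+34=29 <63, l++
l=2 r=16: -4+34=30 <63, l++
l=3 r=16: -1+34=33 <63, l++
l=4 r=16: 2+34=36 <63, l++
l=5 r=16: 3+34=37 <63, l++
l=6 r=16: 5+34=39 <63, l++
l=7 r=16: 8+34=42 <63, l++
l=8 r=16: 14+34=48 <63, l++
l=9 r=16: 18+34=52 <63, l++
l=10 r=16: 20+34=54 <63, l++
l=11 r=16: 24+34=58 <63, l++
l=12 r=16: 26+34=60 <63, l++
l=13 r=16: 29+34=63, found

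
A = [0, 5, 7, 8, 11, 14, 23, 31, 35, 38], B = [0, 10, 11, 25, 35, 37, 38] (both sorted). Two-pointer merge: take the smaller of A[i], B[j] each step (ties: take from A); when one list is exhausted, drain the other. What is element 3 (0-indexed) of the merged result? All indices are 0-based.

merged[3] = 7

i=0 j=0: A[i]=0<=B[j]=0 take 0, i++
i=1 j=0: A[i]=5>B[j]=0 take 0, j++
i=1 j=1: A[i]=5<=B[j]=10 take 5, i++
i=2 j=1: A[i]=7<=B[j]=10 take 7, i++
i=3 j=1: A[i]=8<=B[j]=10 take 8, i++
i=4 j=1: A[i]=11>B[j]=10 take 10, j++
i=4 j=2: A[i]=11<=B[j]=11 take 11, i++
i=5 j=2: A[i]=14>B[j]=11 take 11, j++
i=5 j=3: A[i]=14<=B[j]=25 take 14, i++
i=6 j=3: A[i]=23<=B[j]=25 take 23, i++
i=7 j=3: A[i]=31>B[j]=25 take 25, j++
i=7 j=4: A[i]=31<=B[j]=35 take 31, i++
i=8 j=4: A[i]=35<=B[j]=35 take 35, i++
i=9 j=4: A[i]=38>B[j]=35 take 35, j++
i=9 j=5: A[i]=38>B[j]=37 take 37, j++
i=9 j=6: A[i]=38<=B[j]=38 take 38, i++
i=10 j=6: A done, take B[j]=38, j++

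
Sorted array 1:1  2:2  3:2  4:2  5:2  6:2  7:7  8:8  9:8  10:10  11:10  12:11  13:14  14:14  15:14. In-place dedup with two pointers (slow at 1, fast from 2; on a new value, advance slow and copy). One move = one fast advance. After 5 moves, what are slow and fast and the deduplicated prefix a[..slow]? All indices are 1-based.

(s=1,f=2) a[fast]=2≠a[slow]=1 write a[2]=2 → slow++,fast++
(s=2,f=3) a[fast]=2=a[slow] dup → fast++
(s=2,f=4) a[fast]=2=a[slow] dup → fast++
(s=2,f=5) a[fast]=2=a[slow] dup → fast++
(s=2,f=6) a[fast]=2=a[slow] dup → fast++

slow=2, fast=7, prefix=[1, 2]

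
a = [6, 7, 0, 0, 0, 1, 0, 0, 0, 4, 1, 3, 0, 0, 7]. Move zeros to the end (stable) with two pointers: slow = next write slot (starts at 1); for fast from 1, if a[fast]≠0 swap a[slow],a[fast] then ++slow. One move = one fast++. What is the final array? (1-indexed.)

[6, 7, 1, 4, 1, 3, 7, 0, 0, 0, 0, 0, 0, 0, 0]

(s=1,f=1) a[fast]=6≠0 swap→a[1]=6 → slow++,fast++
(s=2,f=2) a[fast]=7≠0 swap→a[2]=7 → slow++,fast++
(s=3,f=3) a[fast]=0 → fast++
(s=3,f=4) a[fast]=0 → fast++
(s=3,f=5) a[fast]=0 → fast++
(s=3,f=6) a[fast]=1≠0 swap→a[3]=1 → slow++,fast++
(s=4,f=7) a[fast]=0 → fast++
(s=4,f=8) a[fast]=0 → fast++
(s=4,f=9) a[fast]=0 → fast++
(s=4,f=10) a[fast]=4≠0 swap→a[4]=4 → slow++,fast++
(s=5,f=11) a[fast]=1≠0 swap→a[5]=1 → slow++,fast++
(s=6,f=12) a[fast]=3≠0 swap→a[6]=3 → slow++,fast++
(s=7,f=13) a[fast]=0 → fast++
(s=7,f=14) a[fast]=0 → fast++
(s=7,f=15) a[fast]=7≠0 swap→a[7]=7 → slow++,fast++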